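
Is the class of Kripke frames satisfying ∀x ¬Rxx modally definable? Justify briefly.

Not modally definable

If a class were modally definable it would be closed under surjective bounded morphisms (Goldblatt–Thomason).
The 3-cycle (worlds 0,1,2 with 0→1→2→0) is irreflexive, and the map sending every world to a single reflexive point • is a surjective bounded morphism (forth: every edge maps to (•,•); back: every world has a successor). So any modal formula valid on the 3-cycle is also valid on the reflexive point, which is not irreflexive.
Hence irreflexivity is not modally definable.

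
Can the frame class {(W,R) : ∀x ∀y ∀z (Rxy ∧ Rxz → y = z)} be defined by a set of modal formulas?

This is a Sahlqvist condition; the CD axiom ◇q → □q defines it.
Suppose ◇q→□q is valid. Take Rxy, Rxz and set V(q)={y}. Then ◇q at x, so □q at x, so q at z, i.e. z=y.

Definable; ◇q → □q defines it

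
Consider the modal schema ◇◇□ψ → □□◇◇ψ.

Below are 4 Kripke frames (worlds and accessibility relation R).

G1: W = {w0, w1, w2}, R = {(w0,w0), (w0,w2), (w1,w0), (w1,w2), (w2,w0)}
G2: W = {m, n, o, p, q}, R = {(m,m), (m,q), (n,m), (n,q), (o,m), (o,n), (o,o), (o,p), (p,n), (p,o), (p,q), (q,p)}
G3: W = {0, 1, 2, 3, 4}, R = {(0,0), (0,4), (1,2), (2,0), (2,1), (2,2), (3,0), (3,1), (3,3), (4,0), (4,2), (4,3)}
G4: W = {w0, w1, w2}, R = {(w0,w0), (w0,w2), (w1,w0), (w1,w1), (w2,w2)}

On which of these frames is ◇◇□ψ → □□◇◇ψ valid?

G1, G3

The schema corresponds to a generalized confluence (Geach) condition: ∀x ∀y ∀z ((xR²y ∧ xR²z) → ∃w (yRw ∧ zR²w)).
G1: holds.
G2: fails — mR²q, mR²q but no w with qRw and qR²w.
G3: holds.
G4: fails — w1R²w1, w1R²w2 but no w with w1Rw and w2R²w.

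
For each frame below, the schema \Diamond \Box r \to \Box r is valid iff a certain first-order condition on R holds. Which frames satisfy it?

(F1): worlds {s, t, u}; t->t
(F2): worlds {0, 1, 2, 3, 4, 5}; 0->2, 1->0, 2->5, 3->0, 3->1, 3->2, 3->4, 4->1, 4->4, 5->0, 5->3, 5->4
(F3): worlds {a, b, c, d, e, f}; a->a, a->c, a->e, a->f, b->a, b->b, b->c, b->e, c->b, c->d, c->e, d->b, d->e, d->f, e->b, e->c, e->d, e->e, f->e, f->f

Frame correspondent (Sahlqvist): \forall x \forall y \forall z (Rxy \wedge Rxz \to Ryz) — i.e. the Euclidean property.
(F1): condition met.
(F2): fails — R02 and R02 but not R22.
(F3): fails — Rae and Raf but not Ref.

(F1)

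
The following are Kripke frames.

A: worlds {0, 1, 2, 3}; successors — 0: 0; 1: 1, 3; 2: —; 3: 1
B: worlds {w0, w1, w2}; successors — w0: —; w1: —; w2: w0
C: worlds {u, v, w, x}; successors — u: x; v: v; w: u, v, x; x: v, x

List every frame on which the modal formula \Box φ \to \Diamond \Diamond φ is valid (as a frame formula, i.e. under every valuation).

C

This is the axiom for a generalized confluence (Geach) condition; its first-order frame correspondent is \forall x \exists w (xRw \wedge x R^2 w).
A: fails — at 2 but no w with 2Rw and 2R²w.
B: fails — at w0 but no w with w0Rw and w0R²w.
C: condition met.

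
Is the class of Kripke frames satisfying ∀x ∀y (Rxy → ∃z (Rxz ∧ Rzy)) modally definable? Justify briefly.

Yes: it is density, defined by the C4 schema □□q → □q.
Suppose □□q→□q is valid. Take Rxy and set V(q)={w : xR²w}. Then □□q at x, so □q at x, so q at y, i.e. ∃z(Rxz∧Rzy).

Definable; □□q → □q defines it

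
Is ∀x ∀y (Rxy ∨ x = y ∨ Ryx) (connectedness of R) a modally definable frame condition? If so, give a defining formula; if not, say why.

Not definable by any modal formula

If a class were modally definable it would be closed under disjoint unions (Goldblatt–Thomason).
Take 2 disjoint single-world reflexive frames: each is trivially connected, but their disjoint union has 2 worlds with no edge between distinct components, so it is not connected.
So the class is not modally definable.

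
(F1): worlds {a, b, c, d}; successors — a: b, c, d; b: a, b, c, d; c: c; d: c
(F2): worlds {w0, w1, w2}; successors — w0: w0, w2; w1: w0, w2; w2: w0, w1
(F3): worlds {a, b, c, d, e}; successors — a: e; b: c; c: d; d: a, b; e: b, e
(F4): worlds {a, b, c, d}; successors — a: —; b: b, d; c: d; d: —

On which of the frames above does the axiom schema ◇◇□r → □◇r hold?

(F1), (F2)

Frame correspondent (Sahlqvist): ∀x ∀y ∀z ((xR²y ∧ xRz) → ∃w (yRw ∧ zRw)) — i.e. a generalized confluence (Geach) condition.
(F1): holds.
(F2): holds.
(F3): fails — aR²b, aRe but no w with bRw and eRw.
(F4): fails — bR²b, bRd but no w with bRw and dRw.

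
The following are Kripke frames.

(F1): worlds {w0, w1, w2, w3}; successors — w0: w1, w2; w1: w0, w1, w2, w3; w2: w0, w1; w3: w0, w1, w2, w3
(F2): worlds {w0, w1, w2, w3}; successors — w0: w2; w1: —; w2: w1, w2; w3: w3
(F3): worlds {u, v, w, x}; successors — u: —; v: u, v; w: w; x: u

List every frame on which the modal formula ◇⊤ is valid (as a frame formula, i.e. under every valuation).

Frame correspondent (Sahlqvist): ∀x ∃y Rxy — i.e. seriality.
(F1): holds.
(F2): fails — world w1 has no successor.
(F3): fails — world u has no successor.

(F1)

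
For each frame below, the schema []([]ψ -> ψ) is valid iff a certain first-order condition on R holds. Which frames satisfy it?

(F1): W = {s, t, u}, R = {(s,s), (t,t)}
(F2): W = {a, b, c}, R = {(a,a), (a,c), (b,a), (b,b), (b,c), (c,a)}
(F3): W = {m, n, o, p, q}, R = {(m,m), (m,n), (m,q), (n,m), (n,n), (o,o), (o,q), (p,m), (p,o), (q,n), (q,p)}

(F1)

Frame correspondent (Sahlqvist): forall x forall y (Rxy -> Ryy) — i.e. shift-reflexivity.
(F1): condition met.
(F2): fails — Rbc but not Rcc.
(F3): fails — Rqp but not Rpp.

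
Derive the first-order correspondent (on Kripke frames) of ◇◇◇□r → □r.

∀x ∀y ∀z ((xR³y ∧ xRz) → ∃w (yRw ∧ z = w))

This is a Sahlqvist (Geach-type) schema ◇^3□^1r → □^1◇^0r.
First-order correspondent: ∀x ∀y ∀z ((xR³y ∧ xRz) → ∃w (yRw ∧ z = w)).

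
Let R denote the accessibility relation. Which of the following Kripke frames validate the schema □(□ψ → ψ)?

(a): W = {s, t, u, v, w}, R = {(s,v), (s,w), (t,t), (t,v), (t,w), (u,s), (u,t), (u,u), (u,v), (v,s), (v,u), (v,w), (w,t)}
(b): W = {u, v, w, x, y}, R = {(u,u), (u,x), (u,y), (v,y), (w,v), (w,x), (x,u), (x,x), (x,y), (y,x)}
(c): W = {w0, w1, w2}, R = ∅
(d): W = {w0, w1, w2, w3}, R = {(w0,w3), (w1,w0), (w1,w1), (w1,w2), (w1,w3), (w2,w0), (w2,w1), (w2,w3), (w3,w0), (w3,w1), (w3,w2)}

(c)

The schema corresponds to shift-reflexivity: ∀x ∀y (Rxy → Ryy).
(a): fails — Ruv but not Rvv.
(b): fails — Rvy but not Ryy.
(c): satisfies the condition.
(d): fails — Rw1w2 but not Rw2w2.
Valid on: (c).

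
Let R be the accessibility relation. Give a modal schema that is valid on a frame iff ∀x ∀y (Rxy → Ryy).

□(□r → r)

The condition is shift-reflexivity. The T□ schema □(□r → r) defines it.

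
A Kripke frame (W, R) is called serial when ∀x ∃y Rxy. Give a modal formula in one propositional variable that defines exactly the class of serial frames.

The condition is seriality. The D schema □p → ◇p defines it.
Suppose □p→◇p is valid. At any x set V(p)=W. Then □p at x, so ◇p at x, so x has a successor.

□p → ◇p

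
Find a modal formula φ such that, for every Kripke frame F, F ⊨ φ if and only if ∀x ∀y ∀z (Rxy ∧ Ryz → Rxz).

□q → □□q

The condition is transitivity. The 4 schema □q → □□q defines it.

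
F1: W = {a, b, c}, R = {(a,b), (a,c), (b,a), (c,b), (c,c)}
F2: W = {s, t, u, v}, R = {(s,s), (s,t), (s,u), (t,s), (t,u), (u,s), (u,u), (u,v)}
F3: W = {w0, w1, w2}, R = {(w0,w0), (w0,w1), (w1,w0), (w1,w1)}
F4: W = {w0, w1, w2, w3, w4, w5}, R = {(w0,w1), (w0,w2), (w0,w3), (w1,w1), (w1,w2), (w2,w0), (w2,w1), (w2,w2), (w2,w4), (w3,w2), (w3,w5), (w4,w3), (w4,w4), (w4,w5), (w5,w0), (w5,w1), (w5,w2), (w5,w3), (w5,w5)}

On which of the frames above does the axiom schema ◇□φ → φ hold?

This is the axiom for a generalized confluence (Geach) condition; its first-order frame correspondent is ∀x ∀y (xRy → ∃w (yRw ∧ x = w)).
F1: fails — aRc but no w with cRw and a=w.
F2: fails — tRu but no w with uRw and t=w.
F3: condition met.
F4: fails — w0Rw1 but no w with w1Rw and w0=w.

F3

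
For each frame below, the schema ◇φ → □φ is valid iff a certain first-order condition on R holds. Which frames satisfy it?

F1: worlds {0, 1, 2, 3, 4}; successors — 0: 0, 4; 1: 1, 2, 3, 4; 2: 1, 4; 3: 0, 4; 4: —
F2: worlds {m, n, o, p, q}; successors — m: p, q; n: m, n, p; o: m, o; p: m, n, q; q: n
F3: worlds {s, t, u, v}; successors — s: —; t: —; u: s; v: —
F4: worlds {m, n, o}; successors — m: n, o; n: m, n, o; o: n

F3

The schema corresponds to partial functionality: ∀x ∀y ∀z (Rxy ∧ Rxz → y = z).
F1: fails — 0 sees both 0 and 4.
F2: fails — m sees both p and q.
F3: satisfies the condition.
F4: fails — m sees both n and o.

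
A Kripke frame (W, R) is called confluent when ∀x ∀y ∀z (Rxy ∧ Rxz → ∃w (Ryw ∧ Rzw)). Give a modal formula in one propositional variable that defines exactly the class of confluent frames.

◇□r → □◇r

A defining formula is ◇□r → □◇r (the .2 axiom).
Suppose ◇□r→□◇r is valid. Take Rxy, Rxz and set V(r)={w : Ryw}. Then □r at y so ◇□r at x, so □◇r at x, so ◇r at z, giving w with Rzw and Ryw.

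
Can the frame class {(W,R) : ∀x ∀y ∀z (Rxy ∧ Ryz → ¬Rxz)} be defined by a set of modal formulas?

If a class were modally definable it would be closed under surjective bounded morphisms (Goldblatt–Thomason).
The 3-cycle (worlds 0,1,2 with 0→1→2→0) is intransitive. Mapping every world to a single reflexive point • is a surjective bounded morphism; the reflexive point is not intransitive (R••∧R•• but R••).
So the class is not modally definable.

No — not modally definable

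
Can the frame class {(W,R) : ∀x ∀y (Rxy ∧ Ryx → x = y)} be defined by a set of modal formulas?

No — not modally definable

Modal frame validity is preserved under surjective bounded morphisms.
The 4-cycle (worlds 0,1,2,3 with 0→1→2→3→0) is antisymmetric. Sending even-indexed worlds to • and odd-indexed worlds to ∘ is a surjective bounded morphism onto the two-world frame with •↔∘, which is not antisymmetric.
So the class is not modally definable.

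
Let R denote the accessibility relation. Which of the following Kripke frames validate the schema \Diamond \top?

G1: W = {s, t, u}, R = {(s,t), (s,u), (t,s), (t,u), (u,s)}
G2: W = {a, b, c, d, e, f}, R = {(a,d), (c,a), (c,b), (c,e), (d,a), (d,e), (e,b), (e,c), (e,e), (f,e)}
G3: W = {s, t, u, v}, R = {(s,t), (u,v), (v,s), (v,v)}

The schema corresponds to seriality: \forall x \exists y Rxy.
G1: ✓.
G2: fails — world b has no successor.
G3: fails — world t has no successor.

G1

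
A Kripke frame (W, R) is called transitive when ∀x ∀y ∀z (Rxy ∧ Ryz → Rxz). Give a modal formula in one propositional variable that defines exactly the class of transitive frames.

This is transitivity; the standard corresponding axiom is 4: □p → □□p.

□p → □□p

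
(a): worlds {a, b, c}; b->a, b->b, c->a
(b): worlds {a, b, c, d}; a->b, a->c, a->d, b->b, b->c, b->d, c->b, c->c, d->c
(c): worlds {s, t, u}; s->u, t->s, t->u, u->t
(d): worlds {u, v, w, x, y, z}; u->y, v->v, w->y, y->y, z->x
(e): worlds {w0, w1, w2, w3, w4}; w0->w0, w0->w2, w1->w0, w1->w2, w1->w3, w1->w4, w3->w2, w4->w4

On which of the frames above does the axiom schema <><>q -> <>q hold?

(a), (d), (e)

This is the axiom for transitivity; its first-order frame correspondent is forall x forall y forall z (Rxy & Ryz -> Rxz).
(a): holds.
(b): fails — Rdc and Rcb but not Rdb.
(c): fails — Rsu and Rut but not Rst.
(d): holds.
(e): holds.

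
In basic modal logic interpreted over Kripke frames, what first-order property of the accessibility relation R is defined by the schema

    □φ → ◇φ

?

This schema is the D axiom.
It corresponds to seriality: ∀x ∃y Rxy.

Seriality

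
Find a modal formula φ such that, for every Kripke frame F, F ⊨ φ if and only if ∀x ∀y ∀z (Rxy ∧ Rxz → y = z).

A defining formula is ◇ψ → □ψ (the CD axiom).

◇ψ → □ψ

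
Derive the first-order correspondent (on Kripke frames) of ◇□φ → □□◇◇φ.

∀x ∀y ∀z ((xRy ∧ xR²z) → ∃w (yRw ∧ zR²w))

This is a Sahlqvist (Geach-type) schema ◇^1□^1φ → □^2◇^2φ.
First-order correspondent: ∀x ∀y ∀z ((xRy ∧ xR²z) → ∃w (yRw ∧ zR²w)).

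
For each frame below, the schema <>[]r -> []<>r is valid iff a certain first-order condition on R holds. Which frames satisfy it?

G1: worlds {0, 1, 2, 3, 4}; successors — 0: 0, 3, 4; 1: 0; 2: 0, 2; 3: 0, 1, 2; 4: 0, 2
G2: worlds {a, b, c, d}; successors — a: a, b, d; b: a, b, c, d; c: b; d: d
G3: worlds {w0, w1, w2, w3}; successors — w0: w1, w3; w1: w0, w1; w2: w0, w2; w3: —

G1

The schema corresponds to convergence: forall x forall y forall z (Rxy & Rxz -> exists w (Ryw & Rzw)).
G1: condition met.
G2: fails — Rbc and Rbd but c and d have no common successor.
G3: fails — Rw0w1 and Rw0w3 but w1 and w3 have no common successor.
Valid on: G1.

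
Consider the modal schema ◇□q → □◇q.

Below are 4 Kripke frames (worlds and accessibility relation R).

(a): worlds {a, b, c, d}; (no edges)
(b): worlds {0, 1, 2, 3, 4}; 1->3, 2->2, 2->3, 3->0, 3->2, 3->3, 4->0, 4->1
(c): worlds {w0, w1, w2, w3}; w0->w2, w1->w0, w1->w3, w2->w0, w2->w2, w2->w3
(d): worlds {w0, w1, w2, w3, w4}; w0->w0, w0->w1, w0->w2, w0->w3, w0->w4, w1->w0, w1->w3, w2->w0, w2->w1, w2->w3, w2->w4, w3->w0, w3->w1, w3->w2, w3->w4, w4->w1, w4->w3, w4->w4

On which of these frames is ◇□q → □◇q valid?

Frame correspondent (Sahlqvist): ∀x ∀y ∀z (Rxy ∧ Rxz → ∃w (Ryw ∧ Rzw)) — i.e. convergence.
(a): satisfies the condition.
(b): fails — R32 and R30 but 2 and 0 have no common successor.
(c): fails — Rw1w0 and Rw1w3 but w0 and w3 have no common successor.
(d): satisfies the condition.
Valid on: (a), (d).

(a), (d)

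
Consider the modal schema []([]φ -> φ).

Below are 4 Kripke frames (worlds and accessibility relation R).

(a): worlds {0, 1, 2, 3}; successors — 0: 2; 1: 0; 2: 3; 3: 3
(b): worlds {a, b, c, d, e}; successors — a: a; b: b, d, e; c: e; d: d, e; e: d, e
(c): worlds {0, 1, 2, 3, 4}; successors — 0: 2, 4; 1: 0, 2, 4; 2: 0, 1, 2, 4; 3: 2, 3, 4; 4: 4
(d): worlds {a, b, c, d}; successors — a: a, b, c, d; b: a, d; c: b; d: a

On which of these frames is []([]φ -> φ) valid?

(b)

Frame correspondent (Sahlqvist): forall x forall y (Rxy -> Ryy) — i.e. shift-reflexivity.
(a): fails — R10 but not R00.
(b): holds.
(c): fails — R10 but not R00.
(d): fails — Rab but not Rbb.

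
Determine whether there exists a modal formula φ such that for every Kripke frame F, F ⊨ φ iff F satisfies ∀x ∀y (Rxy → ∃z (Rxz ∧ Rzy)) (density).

Yes — defined by □□r → □r

This is a Sahlqvist condition; the C4 axiom □□r → □r defines it.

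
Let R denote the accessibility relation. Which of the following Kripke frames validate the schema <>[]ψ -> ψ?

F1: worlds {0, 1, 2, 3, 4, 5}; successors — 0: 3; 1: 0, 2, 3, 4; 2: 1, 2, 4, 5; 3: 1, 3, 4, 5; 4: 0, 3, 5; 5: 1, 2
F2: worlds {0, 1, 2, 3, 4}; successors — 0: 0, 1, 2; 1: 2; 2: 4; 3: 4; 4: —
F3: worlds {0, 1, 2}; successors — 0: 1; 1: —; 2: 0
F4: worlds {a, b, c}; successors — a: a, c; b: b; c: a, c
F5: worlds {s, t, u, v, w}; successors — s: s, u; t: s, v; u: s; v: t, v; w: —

F4

This is the axiom for symmetry; its first-order frame correspondent is forall x forall y (Rxy -> Ryx).
F1: fails — R10 but not R01.
F2: fails — R34 but not R43.
F3: fails — R01 but not R10.
F4: condition met.
F5: fails — Rts but not Rst.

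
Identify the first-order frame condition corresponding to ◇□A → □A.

The Euclidean property

This is frame-equivalent to ◇A → □◇A (substitute ¬A for A and contrapose).
Suppose ◇A→□◇A is valid. Take Rxy, Rxz and set V(A)={y}. Then ◇A at x, so □◇A at x, so ◇A at z, so some w with Rzw has A; w=y, i.e. Rzy. By symmetry of the argument, Ryz.
The converse is a direct semantic check.
Frame condition: ∀x ∀y ∀z (Rxy ∧ Rxz → Ryz).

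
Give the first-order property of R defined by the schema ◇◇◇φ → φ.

∀x ∀y (xR³y → ∃w (y = w ∧ x = w))

This is a Sahlqvist (Geach-type) schema ◇^3□^0φ → □^0◇^0φ.
Minimal-valuation argument: fix x; take any y with xR^3y and any z with xR^0z. Set V(φ) to the set of worlds R-reachable from y in exactly 0 steps. Then □^0φ holds at y, so the antecedent holds at x; validity forces ◇^0φ at z, giving a w with zR^0w and yR^0w.
First-order correspondent: ∀x ∀y (xR³y → ∃w (y = w ∧ x = w)).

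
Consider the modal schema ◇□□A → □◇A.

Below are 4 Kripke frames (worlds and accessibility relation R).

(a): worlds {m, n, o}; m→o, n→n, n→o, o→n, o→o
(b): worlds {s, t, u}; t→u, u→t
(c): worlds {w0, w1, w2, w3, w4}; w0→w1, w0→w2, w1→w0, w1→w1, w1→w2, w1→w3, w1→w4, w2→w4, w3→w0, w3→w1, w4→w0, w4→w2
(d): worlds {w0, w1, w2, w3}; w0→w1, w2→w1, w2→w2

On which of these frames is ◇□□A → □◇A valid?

(a)

This is the axiom for a generalized confluence (Geach) condition; its first-order frame correspondent is ∀x ∀y ∀z ((xRy ∧ xRz) → ∃w (yR²w ∧ zRw)).
(a): condition met.
(b): fails — tRu, tRu but no w with uR²w and uRw.
(c): fails — w0Rw2, w0Rw2 but no w with w2R²w and w2Rw.
(d): fails — w0Rw1, w0Rw1 but no w with w1R²w and w1Rw.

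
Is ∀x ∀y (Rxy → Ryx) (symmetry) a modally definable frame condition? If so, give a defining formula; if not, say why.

Yes — defined by r → □◇r

Yes: it is symmetry, defined by the B schema r → □◇r.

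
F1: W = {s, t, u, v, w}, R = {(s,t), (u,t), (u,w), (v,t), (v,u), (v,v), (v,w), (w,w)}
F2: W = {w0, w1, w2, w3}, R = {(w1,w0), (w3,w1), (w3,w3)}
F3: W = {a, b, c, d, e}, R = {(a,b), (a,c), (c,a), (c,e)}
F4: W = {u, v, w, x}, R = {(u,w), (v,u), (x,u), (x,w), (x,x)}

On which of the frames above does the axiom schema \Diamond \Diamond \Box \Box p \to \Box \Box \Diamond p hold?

The schema corresponds to a generalized confluence (Geach) condition: \forall x \forall y \forall z ((x R^2 y \wedge x R^2 z) \to \exists w (y R^2 w \wedge zRw)).
F1: fails — vR²t, vR²t but no w* with tR²w* and tRw*.
F2: fails — w3R²w0, w3R²w0 but no w with w0R²w and w0Rw.
F3: fails — aR²a, aR²a but no w with aR²w and aRw.
F4: fails — vR²w, vR²w but no t with wR²t and wRt.
Valid on no frame.

none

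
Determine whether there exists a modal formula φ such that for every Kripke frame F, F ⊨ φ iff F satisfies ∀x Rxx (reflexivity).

Definable; □r → r defines it

This is a Sahlqvist condition; the T axiom □r → r defines it.
Suppose □r→r is valid. At any x set V(r)={w : Rxw}. Then □r holds at x, so r holds at x, i.e. Rxx.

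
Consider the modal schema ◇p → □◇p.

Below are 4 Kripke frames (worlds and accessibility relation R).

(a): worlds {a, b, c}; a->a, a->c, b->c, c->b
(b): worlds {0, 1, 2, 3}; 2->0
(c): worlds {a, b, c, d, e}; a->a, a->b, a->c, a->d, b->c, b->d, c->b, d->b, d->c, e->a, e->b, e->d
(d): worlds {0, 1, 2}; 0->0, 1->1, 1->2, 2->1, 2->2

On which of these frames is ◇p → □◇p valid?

This is the axiom for the Euclidean property; its first-order frame correspondent is ∀x ∀y ∀z (Rxy ∧ Rxz → Ryz).
(a): fails — Rac and Raa but not Rca.
(b): fails — R20 and R20 but not R00.
(c): fails — Rab and Rab but not Rbb.
(d): holds.

(d)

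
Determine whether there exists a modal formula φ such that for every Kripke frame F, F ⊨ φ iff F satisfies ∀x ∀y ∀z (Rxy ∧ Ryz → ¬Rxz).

No

Modal frame validity is preserved under surjective bounded morphisms.
The 3-cycle (worlds 0,1,2 with 0→1→2→0) is intransitive. Mapping every world to a single reflexive point • is a surjective bounded morphism; the reflexive point is not intransitive (R••∧R•• but R••).
Hence intransitivity is not modally definable.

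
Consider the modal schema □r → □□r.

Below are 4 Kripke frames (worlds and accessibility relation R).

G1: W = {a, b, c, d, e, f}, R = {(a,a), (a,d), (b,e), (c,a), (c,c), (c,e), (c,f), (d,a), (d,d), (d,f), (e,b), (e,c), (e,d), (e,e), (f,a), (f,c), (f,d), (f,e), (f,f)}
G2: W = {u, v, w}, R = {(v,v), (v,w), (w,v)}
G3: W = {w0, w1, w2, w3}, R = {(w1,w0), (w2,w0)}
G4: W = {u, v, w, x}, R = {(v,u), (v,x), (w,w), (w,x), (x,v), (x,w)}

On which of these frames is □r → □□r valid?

The schema corresponds to transitivity: ∀x ∀y ∀z (Rxy ∧ Ryz → Rxz).
G1: fails — Rdf and Rfc but not Rdc.
G2: fails — Rwv and Rvw but not Rww.
G3: satisfies the condition.
G4: fails — Rxw and Rwx but not Rxx.

G3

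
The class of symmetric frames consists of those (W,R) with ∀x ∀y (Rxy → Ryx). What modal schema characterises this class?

A defining formula is r → □◇r (the B axiom).

r → □◇r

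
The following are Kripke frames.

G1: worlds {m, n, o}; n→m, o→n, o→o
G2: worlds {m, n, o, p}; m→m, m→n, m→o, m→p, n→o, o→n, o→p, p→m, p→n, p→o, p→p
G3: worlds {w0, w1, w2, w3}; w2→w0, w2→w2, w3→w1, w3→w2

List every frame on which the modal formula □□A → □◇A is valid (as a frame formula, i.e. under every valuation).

The schema corresponds to a generalized confluence (Geach) condition: ∀x ∀z (xRz → ∃w (xR²w ∧ zRw)).
G1: fails — nRm but no w with nR²w and mRw.
G2: condition met.
G3: fails — w2Rw0 but no w with w2R²w and w0Rw.

G2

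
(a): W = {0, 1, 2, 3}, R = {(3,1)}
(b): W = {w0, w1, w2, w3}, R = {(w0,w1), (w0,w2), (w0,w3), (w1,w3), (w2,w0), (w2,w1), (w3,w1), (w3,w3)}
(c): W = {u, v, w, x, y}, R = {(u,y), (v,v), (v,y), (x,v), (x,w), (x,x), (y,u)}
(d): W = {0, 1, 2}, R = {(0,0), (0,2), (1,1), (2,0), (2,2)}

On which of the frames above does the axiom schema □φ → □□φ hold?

The schema corresponds to transitivity: ∀x ∀y ∀z (Rxy ∧ Ryz → Rxz).
(a): satisfies the condition.
(b): fails — Rw1w3 and Rw3w1 but not Rw1w1.
(c): fails — Ruy and Ryu but not Ruu.
(d): satisfies the condition.
Valid on: (a), (d).

(a), (d)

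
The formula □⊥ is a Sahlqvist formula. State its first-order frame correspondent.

emptiness of R: ∀x ∀y ¬Rxy

This schema is the Ver axiom.
Its frame correspondent is emptiness of R — ∀x ∀y ¬Rxy.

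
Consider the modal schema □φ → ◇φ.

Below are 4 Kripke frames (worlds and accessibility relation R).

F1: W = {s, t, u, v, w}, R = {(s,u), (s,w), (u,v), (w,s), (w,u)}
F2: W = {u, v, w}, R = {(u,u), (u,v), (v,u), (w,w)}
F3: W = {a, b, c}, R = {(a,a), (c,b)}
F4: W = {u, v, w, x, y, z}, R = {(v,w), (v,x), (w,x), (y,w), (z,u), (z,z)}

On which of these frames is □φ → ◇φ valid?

Frame correspondent (Sahlqvist): ∀x ∃y Rxy — i.e. seriality.
F1: fails — world t has no successor.
F2: holds.
F3: fails — world b has no successor.
F4: fails — world u has no successor.

F2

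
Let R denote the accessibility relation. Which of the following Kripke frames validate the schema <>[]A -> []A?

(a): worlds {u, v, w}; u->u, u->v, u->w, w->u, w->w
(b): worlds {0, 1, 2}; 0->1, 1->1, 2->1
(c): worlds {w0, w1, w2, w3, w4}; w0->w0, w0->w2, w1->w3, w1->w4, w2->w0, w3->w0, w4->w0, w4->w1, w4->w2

Frame correspondent (Sahlqvist): forall x forall y forall z (Rxy & Rxz -> Ryz) — i.e. the Euclidean property.
(a): fails — Ruv and Ruv but not Rvv.
(b): condition met.
(c): fails — Rw0w2 and Rw0w2 but not Rw2w2.
Valid on: (b).

(b)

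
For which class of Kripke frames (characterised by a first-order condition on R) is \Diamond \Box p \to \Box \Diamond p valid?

convergence

Suppose ◇□p→□◇p is valid. Take Rxy, Rxz and set V(p)={w : Ryw}. Then □p at y so ◇□p at x, so □◇p at x, so ◇p at z, giving w with Rzw and Ryw.
Conversely, any frame satisfying \forall x \forall y \forall z (Rxy \wedge Rxz \to \exists w (Ryw \wedge Rzw)) validates the schema.
Frame condition: \forall x \forall y \forall z (Rxy \wedge Rxz \to \exists w (Ryw \wedge Rzw)).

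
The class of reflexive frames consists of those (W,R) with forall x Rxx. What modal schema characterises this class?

□ψ → ψ

A defining formula is □ψ → ψ (the T axiom).
Suppose □ψ→ψ is valid. At any x set V(ψ)={w : Rxw}. Then □ψ holds at x, so ψ holds at x, i.e. Rxx.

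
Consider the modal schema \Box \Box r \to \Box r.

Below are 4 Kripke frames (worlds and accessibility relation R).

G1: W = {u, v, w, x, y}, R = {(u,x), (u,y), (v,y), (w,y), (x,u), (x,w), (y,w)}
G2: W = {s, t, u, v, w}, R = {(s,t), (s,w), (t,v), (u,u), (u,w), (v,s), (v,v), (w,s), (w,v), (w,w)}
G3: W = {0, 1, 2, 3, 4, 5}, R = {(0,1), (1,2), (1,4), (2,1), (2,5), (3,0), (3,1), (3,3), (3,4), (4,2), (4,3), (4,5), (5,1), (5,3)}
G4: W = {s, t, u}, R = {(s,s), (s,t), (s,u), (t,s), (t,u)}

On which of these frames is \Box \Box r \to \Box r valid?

G4

Frame correspondent (Sahlqvist): \forall x \forall y (Rxy \to \exists z (Rxz \wedge Rzy)) — i.e. density.
G1: fails — Rxw but no z with Rxz and Rzw.
G2: fails — Rst but no z with Rsz and Rzt.
G3: fails — R01 but no z with R0z and Rz1.
G4: holds.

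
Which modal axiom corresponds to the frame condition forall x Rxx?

□q → q

The condition is reflexivity. The T schema □q → q defines it.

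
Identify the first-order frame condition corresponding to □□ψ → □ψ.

This is the C4 axiom.
It corresponds to density: ∀x ∀y (Rxy → ∃z (Rxz ∧ Rzy)).

density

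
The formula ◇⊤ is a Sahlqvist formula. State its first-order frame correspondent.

seriality

◇⊤ holds at w iff w has a successor, so frame-validity of ◇⊤ is exactly seriality. Equivalently via □φ → ◇φ:
Suppose □φ→◇φ is valid. At any x set V(φ)=W. Then □φ at x, so ◇φ at x, so x has a successor.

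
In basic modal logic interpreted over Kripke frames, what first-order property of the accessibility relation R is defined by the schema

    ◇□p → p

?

symmetry

This is a form of the B axiom.
It corresponds to symmetry: ∀x ∀y (Rxy → Ryx).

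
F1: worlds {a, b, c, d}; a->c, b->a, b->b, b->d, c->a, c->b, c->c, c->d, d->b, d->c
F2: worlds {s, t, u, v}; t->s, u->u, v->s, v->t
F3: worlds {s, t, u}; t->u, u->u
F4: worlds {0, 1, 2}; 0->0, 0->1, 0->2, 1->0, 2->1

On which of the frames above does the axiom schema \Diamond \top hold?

Frame correspondent (Sahlqvist): \forall x \exists y Rxy — i.e. seriality.
F1: satisfies the condition.
F2: fails — world s has no successor.
F3: fails — world s has no successor.
F4: satisfies the condition.

F1, F4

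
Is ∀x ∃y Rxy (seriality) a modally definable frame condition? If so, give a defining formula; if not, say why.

Yes — defined by □q → ◇q

The condition is seriality. A defining modal formula is □q → ◇q.
Suppose □q→◇q is valid. At any x set V(q)=W. Then □q at x, so ◇q at x, so x has a successor.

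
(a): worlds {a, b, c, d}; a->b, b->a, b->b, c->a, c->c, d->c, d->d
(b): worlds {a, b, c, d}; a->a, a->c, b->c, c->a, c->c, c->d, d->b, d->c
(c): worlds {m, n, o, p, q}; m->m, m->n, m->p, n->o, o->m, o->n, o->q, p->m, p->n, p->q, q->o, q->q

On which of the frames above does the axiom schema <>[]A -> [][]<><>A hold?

The schema corresponds to a generalized confluence (Geach) condition: forall x forall y forall z ((xRy & x R^2 z) -> exists w (yRw & z R^2 w)).
(a): fails — dRd, dR²a but no w with dRw and aR²w.
(b): satisfies the condition.
(c): fails — mRn, mR²n but no w with nRw and nR²w.

(b)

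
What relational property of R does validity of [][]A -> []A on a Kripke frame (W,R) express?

Suppose □□A→□A is valid. Take Rxy and set V(A)={w : xR²w}. Then □□A at x, so □A at x, so A at y, i.e. ∃z(Rxz∧Rzy).

density: forall x forall y (Rxy -> exists z (Rxz & Rzy))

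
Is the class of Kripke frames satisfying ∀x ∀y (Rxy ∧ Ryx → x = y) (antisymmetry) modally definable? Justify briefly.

Not modally definable

Any modally definable frame class is closed under surjective bounded morphisms.
The 4-cycle (worlds s,t,u,v with s→t→u→v→s) is antisymmetric. Sending even-indexed worlds to • and odd-indexed worlds to ∘ is a surjective bounded morphism onto the two-world frame with •↔∘, which is not antisymmetric.
So the class is not modally definable.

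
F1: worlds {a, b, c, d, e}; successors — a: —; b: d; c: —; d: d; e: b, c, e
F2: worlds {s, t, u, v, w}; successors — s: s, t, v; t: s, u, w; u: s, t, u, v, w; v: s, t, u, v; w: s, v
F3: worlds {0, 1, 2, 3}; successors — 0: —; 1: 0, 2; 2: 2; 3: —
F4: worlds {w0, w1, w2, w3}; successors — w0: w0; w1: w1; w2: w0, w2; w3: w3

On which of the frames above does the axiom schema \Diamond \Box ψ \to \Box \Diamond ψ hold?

The schema corresponds to convergence: \forall x \forall y \forall z (Rxy \wedge Rxz \to \exists w (Ryw \wedge Rzw)).
F1: fails — Reb and Ree but b and e have no common successor.
F2: condition met.
F3: fails — R12 and R10 but 2 and 0 have no common successor.
F4: condition met.

F2, F4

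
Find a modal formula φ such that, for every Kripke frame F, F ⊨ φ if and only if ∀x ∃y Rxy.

A defining formula is □p → ◇p (the D axiom).

□p → ◇p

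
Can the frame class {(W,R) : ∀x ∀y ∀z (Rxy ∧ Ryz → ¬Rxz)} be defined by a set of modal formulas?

No

If a class were modally definable it would be closed under surjective bounded morphisms (Goldblatt–Thomason).
The 3-cycle (worlds a,b,c with a→b→c→a) is intransitive. Mapping every world to a single reflexive point • is a surjective bounded morphism; the reflexive point is not intransitive (R••∧R•• but R••).
Hence intransitivity is not modally definable.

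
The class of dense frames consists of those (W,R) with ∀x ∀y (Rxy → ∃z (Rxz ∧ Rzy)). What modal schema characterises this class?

□□s → □s

A defining formula is □□s → □s (the C4 axiom).
Suppose □□s→□s is valid. Take Rxy and set V(s)={w : xR²w}. Then □□s at x, so □s at x, so s at y, i.e. ∃z(Rxz∧Rzy).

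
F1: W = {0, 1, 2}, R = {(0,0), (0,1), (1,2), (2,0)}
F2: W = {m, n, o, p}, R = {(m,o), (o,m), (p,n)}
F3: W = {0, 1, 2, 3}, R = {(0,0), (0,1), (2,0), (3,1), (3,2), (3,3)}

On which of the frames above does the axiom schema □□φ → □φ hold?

The schema corresponds to density: ∀x ∀y (Rxy → ∃z (Rxz ∧ Rzy)).
F1: fails — R12 but no z with R1z and Rz2.
F2: fails — Rom but no z with Roz and Rzm.
F3: ✓.
Valid on: F3.

F3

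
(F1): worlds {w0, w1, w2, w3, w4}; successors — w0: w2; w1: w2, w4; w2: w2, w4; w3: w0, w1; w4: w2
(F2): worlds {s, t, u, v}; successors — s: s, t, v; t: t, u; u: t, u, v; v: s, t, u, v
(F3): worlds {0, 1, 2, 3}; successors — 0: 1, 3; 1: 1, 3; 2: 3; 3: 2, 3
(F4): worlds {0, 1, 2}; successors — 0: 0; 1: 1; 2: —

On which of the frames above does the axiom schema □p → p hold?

(F2)

Frame correspondent (Sahlqvist): ∀x Rxx — i.e. reflexivity.
(F1): fails — world w0 does not see itself.
(F2): ✓.
(F3): fails — world 0 does not see itself.
(F4): fails — world 2 does not see itself.
Valid on: (F2).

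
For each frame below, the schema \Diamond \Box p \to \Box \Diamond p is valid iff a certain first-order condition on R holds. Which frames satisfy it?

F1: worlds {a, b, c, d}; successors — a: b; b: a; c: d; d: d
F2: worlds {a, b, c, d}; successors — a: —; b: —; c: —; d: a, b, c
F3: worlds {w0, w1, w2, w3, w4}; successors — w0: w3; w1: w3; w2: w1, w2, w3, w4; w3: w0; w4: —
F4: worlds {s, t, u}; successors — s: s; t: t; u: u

This is the axiom for convergence; its first-order frame correspondent is \forall x \forall y \forall z (Rxy \wedge Rxz \to \exists w (Ryw \wedge Rzw)).
F1: satisfies the condition.
F2: fails — Rdb and Rdb but b and b have no common successor.
F3: fails — Rw2w4 and Rw2w4 but w4 and w4 have no common successor.
F4: satisfies the condition.
Valid on: F1, F4.

F1, F4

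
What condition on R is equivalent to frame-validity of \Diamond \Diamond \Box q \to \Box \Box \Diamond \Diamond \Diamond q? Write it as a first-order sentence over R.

\forall x \forall y \forall z ((x R^2 y \wedge x R^2 z) \to \exists w (yRw \wedge z R^3 w))

This is a Sahlqvist (Geach-type) schema ◇^2□^1q → □^2◇^3q.
First-order correspondent: \forall x \forall y \forall z ((x R^2 y \wedge x R^2 z) \to \exists w (yRw \wedge z R^3 w)).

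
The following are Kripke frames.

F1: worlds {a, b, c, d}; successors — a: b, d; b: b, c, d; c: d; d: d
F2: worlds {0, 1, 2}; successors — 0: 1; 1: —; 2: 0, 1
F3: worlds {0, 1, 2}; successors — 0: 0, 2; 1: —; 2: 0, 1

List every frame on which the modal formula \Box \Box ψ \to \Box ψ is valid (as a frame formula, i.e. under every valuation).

F1

This is the axiom for density; its first-order frame correspondent is \forall x \forall y (Rxy \to \exists z (Rxz \wedge Rzy)).
F1: satisfies the condition.
F2: fails — R01 but no z with R0z and Rz1.
F3: fails — R21 but no z with R2z and Rz1.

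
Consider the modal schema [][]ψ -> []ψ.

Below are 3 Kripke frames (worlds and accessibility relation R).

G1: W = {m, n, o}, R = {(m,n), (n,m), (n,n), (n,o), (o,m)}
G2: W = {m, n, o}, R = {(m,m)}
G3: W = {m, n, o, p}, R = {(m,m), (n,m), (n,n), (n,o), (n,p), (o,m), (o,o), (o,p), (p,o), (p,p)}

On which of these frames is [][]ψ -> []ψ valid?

Frame correspondent (Sahlqvist): forall x forall y (Rxy -> exists z (Rxz & Rzy)) — i.e. density.
G1: fails — Rom but no z with Roz and Rzm.
G2: condition met.
G3: condition met.
Valid on: G2, G3.

G2, G3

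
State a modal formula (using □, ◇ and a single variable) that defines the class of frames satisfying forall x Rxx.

□q → q

The condition is reflexivity. The T schema □q → q defines it.
Suppose □q→q is valid. At any x set V(q)={w : Rxw}. Then □q holds at x, so q holds at x, i.e. Rxx.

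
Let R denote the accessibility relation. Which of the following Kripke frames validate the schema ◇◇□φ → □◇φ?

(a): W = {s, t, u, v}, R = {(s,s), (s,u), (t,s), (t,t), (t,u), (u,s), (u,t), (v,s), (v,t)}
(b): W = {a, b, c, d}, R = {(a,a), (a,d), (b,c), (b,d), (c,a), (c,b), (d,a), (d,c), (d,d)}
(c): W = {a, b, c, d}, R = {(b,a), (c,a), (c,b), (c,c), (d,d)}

The schema corresponds to a generalized confluence (Geach) condition: ∀x ∀y ∀z ((xR²y ∧ xRz) → ∃w (yRw ∧ zRw)).
(a): condition met.
(b): fails — bR²b, bRc but no w with bRw and cRw.
(c): fails — cR²a, cRa but no w with aRw and aRw.

(a)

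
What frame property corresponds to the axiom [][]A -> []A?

Suppose □□A→□A is valid. Take Rxy and set V(A)={w : xR²w}. Then □□A at x, so □A at x, so A at y, i.e. ∃z(Rxz∧Rzy).
Conversely, any frame satisfying forall x forall y (Rxy -> exists z (Rxz & Rzy)) validates the schema.
So the correspondent is density.

density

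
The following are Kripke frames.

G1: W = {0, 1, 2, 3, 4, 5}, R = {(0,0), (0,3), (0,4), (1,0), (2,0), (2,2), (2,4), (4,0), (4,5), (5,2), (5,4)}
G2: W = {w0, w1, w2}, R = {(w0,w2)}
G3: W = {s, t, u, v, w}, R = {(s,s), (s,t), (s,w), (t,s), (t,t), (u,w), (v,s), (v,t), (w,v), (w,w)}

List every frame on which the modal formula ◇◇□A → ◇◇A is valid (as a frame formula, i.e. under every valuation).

G2

This is the axiom for a generalized confluence (Geach) condition; its first-order frame correspondent is ∀x ∀y (xR²y → ∃w (yRw ∧ xR²w)).
G1: fails — 0R²3 but no w with 3Rw and 0R²w.
G2: condition met.
G3: fails — uR²v but no w* with vRw* and uR²w*.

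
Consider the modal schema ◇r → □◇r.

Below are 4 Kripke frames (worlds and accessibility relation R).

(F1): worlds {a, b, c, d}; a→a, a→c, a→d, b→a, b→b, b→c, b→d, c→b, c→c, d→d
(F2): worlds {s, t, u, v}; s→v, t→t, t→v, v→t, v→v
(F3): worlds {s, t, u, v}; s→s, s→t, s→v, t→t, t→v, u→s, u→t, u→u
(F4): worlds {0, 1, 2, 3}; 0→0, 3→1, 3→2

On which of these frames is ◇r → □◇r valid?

(F2)

The schema corresponds to the Euclidean property: ∀x ∀y ∀z (Rxy ∧ Rxz → Ryz).
(F1): fails — Rac and Raa but not Rca.
(F2): ✓.
(F3): fails — Rsv and Rsv but not Rvv.
(F4): fails — R32 and R32 but not R22.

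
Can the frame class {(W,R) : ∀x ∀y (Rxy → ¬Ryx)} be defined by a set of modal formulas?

If a class were modally definable it would be closed under surjective bounded morphisms (Goldblatt–Thomason).
The 3-cycle (worlds w0,w1,w2 with w0→w1→w2→w0) is asymmetric. Mapping every world to a single reflexive point • is a surjective bounded morphism, and the reflexive point is not asymmetric (R•• but asymmetry requires ¬R••).
So the class is not modally definable.

Not modally definable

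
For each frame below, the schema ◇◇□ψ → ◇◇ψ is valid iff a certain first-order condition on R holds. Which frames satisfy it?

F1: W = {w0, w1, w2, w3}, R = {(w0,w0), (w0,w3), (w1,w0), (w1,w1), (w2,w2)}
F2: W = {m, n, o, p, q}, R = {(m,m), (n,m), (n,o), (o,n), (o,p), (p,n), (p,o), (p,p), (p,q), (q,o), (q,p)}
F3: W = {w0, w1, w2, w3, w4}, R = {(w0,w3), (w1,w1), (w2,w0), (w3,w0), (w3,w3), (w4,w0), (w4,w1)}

F2, F3

This is the axiom for a generalized confluence (Geach) condition; its first-order frame correspondent is ∀x ∀y (xR²y → ∃w (yRw ∧ xR²w)).
F1: fails — w0R²w3 but no w with w3Rw and w0R²w.
F2: condition met.
F3: condition met.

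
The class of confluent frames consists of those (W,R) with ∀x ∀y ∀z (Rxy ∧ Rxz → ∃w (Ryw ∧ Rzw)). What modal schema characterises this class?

◇□r → □◇r

This is convergence; the standard corresponding axiom is .2: ◇□r → □◇r.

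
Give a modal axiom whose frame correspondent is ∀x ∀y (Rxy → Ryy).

□(□q → q)

This is shift-reflexivity; the standard corresponding axiom is T□: □(□q → q).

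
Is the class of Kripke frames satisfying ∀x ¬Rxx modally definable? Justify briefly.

If a class were modally definable it would be closed under surjective bounded morphisms (Goldblatt–Thomason).
The 5-cycle (worlds 0,1,2,3,4 with 0→1→2→3→4→0) is irreflexive, and the map sending every world to a single reflexive point • is a surjective bounded morphism (forth: every edge maps to (•,•); back: every world has a successor). So any modal formula valid on the 5-cycle is also valid on the reflexive point, which is not irreflexive.
So the class is not modally definable.

No — not modally definable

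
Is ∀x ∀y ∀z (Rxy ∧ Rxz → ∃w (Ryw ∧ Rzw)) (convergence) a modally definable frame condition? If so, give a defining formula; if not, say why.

Definable; ◇□p → □◇p defines it

The condition is convergence. A defining modal formula is ◇□p → □◇p.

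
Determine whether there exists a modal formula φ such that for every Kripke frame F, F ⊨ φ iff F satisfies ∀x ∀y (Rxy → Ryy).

Yes — defined by □(□q → q)

This is a Sahlqvist condition; the T□ axiom □(□q → q) defines it.
Suppose □(□q→q) is valid. Take Rxy and set V(q)={w : Ryw}. Then at y, □q holds; since □(□q→q) at x, □q→q at y, so q at y, i.e. Ryy.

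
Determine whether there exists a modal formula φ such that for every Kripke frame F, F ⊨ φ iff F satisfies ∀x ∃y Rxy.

The condition is seriality. A defining modal formula is □p → ◇p.
Suppose □p→◇p is valid. At any x set V(p)=W. Then □p at x, so ◇p at x, so x has a successor.

Definable; □p → ◇p defines it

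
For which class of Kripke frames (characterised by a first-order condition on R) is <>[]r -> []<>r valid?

This schema is the .2 axiom.
It corresponds to convergence: forall x forall y forall z (Rxy & Rxz -> exists w (Ryw & Rzw)).

Convergence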